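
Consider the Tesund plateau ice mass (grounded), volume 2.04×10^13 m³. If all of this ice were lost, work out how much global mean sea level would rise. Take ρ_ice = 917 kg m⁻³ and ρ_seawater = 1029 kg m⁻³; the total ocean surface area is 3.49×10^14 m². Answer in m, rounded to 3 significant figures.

Tesund: 2.04×10^13 m³ × (917/1029) = 1.818×10^13 m³ of water.
Spread over 3.49×10^14 m² of ocean, Δh = 1.818×10^13 / 3.49×10^14 = 0.0521 m.

≈ 0.0521 m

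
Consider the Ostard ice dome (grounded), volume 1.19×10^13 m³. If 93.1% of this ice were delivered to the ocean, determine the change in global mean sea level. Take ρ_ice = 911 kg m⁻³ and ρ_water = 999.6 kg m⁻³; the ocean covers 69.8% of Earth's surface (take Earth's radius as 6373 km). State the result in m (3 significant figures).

≈ 0.0283 m

Ostard: 0.931 × 1.19×10^13 m³ × (911/999.6) = 1.010×10^13 m³ of water.
Spread over 3.56×10^14 m² of ocean, Δh = 1.010×10^13 / 3.56×10^14 = 0.0283 m.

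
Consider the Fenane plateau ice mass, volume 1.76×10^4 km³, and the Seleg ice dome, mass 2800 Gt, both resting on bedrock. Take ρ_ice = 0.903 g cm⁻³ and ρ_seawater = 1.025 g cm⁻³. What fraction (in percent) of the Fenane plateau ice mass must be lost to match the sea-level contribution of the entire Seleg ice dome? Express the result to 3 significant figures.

≈ 17.6 %

Equal sea-level rise means equal mass of meltwater, i.e. equal mass of ice lost.
Ice mass of Seleg: 2.800×10^15 kg; ice mass of Fenane: 1.589×10^16 kg.
Fraction required = 2.800×10^15 / 1.589×10^16 = 0.176 → 17.6 %.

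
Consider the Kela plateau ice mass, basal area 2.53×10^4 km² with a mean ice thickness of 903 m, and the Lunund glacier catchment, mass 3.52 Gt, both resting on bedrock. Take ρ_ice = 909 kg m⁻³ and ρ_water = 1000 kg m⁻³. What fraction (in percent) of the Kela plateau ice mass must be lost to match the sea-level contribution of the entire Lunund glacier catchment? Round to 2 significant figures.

≈ 0.017 %

Equal sea-level rise means equal mass of meltwater, i.e. equal mass of ice lost.
Ice mass of Lunund: 3.520×10^12 kg; ice mass of Kela: 2.077×10^16 kg.
Fraction required = 3.520×10^12 / 2.077×10^16 = 1.70×10^-4 → 0.017 %.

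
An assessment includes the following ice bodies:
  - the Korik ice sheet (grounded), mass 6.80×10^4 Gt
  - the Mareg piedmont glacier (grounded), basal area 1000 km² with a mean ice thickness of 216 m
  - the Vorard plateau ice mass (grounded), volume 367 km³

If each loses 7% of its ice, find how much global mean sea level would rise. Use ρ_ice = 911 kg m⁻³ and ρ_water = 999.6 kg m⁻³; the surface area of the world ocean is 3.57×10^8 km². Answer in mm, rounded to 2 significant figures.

Korik: 0.07 × 6.80×10^4 Gt = 4.760×10^15 kg; dividing by ρ_w = 999.6 kg m⁻³ gives 4.762×10^12 m³ of water.
Mareg: ice volume = 1000 km² × 216 m = 216.0 km³; 0.07 × 216.0 × (911/999.6) = 13.78 km³ of water.
Vorard: 0.07 × 367 km³ × (911/999.6) = 23.41 km³ of water.
Total added water ≈ 4.799×10^12 m³ over 3.57×10^14 m² → Δh = 0.0134 m = 13 mm.

≈ 13 mm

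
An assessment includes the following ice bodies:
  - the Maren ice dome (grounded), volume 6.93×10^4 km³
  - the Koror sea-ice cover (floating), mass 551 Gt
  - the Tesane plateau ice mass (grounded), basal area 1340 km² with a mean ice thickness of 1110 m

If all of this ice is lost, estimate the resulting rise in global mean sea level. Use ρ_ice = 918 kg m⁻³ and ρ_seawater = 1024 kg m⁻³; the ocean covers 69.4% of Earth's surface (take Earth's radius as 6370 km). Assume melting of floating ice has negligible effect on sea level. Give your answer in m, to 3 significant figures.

Maren: 6.93×10^4 km³ × (918/1024) = 6.213×10^4 km³ of water.
The Koror sea-ice cover is floating and already displaces its own weight of water, so its melt adds essentially nothing to sea level.
Tesane: ice volume = 1340 km² × 1110 m = 1487 km³; 1487 × (918/1024) = 1333 km³ of water.
Total added water ≈ 6.346×10^13 m³ over 3.54×10^14 m² → Δh = 0.179 m.

≈ 0.179 m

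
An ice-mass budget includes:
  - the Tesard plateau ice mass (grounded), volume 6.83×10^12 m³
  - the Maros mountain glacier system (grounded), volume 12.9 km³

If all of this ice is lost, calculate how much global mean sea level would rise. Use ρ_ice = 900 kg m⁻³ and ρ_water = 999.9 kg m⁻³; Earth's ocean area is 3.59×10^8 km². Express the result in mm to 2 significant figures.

≈ 17 mm

Tesard: 6.83×10^12 m³ × (900/999.9) = 6.148×10^12 m³ of water.
Maros: 12.9 km³ × (900/999.9) = 11.61 km³ of water.
Total added water ≈ 6.159×10^12 m³ over 3.59×10^14 m² → Δh = 0.0172 m = 17 mm.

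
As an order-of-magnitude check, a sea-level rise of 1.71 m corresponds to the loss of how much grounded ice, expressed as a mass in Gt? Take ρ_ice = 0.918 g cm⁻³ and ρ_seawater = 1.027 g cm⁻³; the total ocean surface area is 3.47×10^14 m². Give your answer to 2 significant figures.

≈ 6.1×10^5 Gt

Required water volume = Δh × A = 1.71 m × 3.47×10^14 m² = 5.934×10^14 m³.
ρ_w = 1.027 g cm⁻³ = 1027 kg m⁻³, so the mass of water = 5.934×10^14 m³ × 1027 kg m⁻³ = 6.094×10^17 kg = 6.1×10^5 Gt (and the same mass of ice, by conservation).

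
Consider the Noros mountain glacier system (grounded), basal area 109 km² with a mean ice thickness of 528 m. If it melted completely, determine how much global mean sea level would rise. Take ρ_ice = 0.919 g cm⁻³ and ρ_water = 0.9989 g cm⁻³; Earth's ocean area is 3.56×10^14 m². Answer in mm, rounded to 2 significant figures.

≈ 0.15 mm

Noros: ice volume = 109 km² × 528 m = 57.55 km³; 57.55 × (919/998.9) = 52.95 km³ of water.
Spread over 3.56×10^14 m² of ocean, Δh = 5.295×10^10 / 3.56×10^14 = 1.49×10^-4 m = 0.15 mm.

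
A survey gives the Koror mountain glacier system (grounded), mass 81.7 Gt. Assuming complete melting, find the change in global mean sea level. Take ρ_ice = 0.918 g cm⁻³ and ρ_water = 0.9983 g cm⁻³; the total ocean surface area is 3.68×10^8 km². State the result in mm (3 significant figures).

Koror: 81.7 Gt = 8.170×10^13 kg; dividing by ρ_w = 0.9983 g cm⁻³ = 998.3 kg m⁻³ gives 8.184×10^10 m³ of water.
Spread over 3.68×10^14 m² of ocean, Δh = 8.184×10^10 / 3.68×10^14 = 2.22×10^-4 m = 0.222 mm.

≈ 0.222 mm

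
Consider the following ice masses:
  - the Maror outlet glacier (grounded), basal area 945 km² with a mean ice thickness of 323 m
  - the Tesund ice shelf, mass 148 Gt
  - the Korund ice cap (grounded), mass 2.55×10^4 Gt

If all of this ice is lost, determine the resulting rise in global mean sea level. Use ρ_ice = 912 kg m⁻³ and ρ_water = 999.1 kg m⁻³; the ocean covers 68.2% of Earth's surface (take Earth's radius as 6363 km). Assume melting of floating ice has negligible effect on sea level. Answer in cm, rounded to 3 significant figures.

≈ 7.44 cm

Maror: ice volume = 945 km² × 323 m = 305.2 km³; 305.2 × (912/999.1) = 278.6 km³ of water.
The Tesund ice shelf is floating and already displaces its own weight of water, so its melt adds essentially nothing to sea level.
Korund: 2.55×10^4 Gt = 2.550×10^16 kg; dividing by ρ_w = 999.1 kg m⁻³ gives 2.552×10^13 m³ of water.
Total added water ≈ 2.580×10^13 m³ over 3.47×10^14 m² → Δh = 0.0744 m = 7.44 cm.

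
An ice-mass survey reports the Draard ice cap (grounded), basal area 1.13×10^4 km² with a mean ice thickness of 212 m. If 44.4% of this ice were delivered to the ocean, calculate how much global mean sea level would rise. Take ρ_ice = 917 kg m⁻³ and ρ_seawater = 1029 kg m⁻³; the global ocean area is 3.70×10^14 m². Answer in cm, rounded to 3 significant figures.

≈ 0.256 cm

Draard: ice volume = 1.13×10^4 km² × 212 m = 2396 km³; 0.444 × 2396 × (917/1029) = 947.9 km³ of water.
Spread over 3.70×10^14 m² of ocean, Δh = 9.479×10^11 / 3.70×10^14 = 2.56×10^-3 m = 0.256 cm.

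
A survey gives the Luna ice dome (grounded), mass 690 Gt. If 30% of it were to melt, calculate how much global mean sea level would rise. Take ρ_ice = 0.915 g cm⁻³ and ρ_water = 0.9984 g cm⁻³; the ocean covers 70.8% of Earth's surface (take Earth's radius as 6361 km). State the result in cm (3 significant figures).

≈ 0.0576 cm

Luna: 0.3 × 690 Gt = 2.070×10^14 kg; dividing by ρ_w = 0.9984 g cm⁻³ = 998.4 kg m⁻³ gives 2.073×10^11 m³ of water.
Spread over 3.60×10^14 m² of ocean, Δh = 2.073×10^11 / 3.60×10^14 = 5.76×10^-4 m = 0.0576 cm.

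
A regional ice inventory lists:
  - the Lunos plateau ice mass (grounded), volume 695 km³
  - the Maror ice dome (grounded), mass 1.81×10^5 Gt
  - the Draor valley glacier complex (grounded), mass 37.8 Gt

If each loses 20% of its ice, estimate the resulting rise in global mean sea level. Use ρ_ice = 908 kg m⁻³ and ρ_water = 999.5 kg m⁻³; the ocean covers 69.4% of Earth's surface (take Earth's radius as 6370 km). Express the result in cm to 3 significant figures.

Lunos: 0.2 × 695 km³ × (908/999.5) = 126.3 km³ of water.
Maror: 0.2 × 1.81×10^5 Gt = 3.620×10^16 kg; dividing by ρ_w = 999.5 kg m⁻³ gives 3.622×10^13 m³ of water.
Draor: 0.2 × 37.8 Gt = 7.560×10^12 kg; dividing by ρ_w = 999.5 kg m⁻³ gives 7.564×10^9 m³ of water.
Total added water ≈ 3.635×10^13 m³ over 3.54×10^14 m² → Δh = 0.103 m = 10.3 cm.

≈ 10.3 cm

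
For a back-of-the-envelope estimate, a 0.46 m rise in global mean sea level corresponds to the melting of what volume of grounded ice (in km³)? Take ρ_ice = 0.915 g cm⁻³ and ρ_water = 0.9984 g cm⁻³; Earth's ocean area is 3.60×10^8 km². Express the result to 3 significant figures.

≈ 1.81×10^5 km³

Required water volume = Δh × A = 0.46 m × 3.60×10^14 m² = 1.656×10^14 m³ = 1.656×10^5 km³.
Ice volume = water volume × ρ_w/ρ_ice = 1.656×10^5 × 998.4/915 = 1.81×10^5 km³.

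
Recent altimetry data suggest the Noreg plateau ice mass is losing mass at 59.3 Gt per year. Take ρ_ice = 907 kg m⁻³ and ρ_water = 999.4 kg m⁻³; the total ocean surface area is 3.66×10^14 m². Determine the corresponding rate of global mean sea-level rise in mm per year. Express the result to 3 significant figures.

ρ_w = 999.4 kg m⁻³. Annual water volume added = 59.3 Gt / ρ_w = 5.930×10^13 kg / 999.4 kg m⁻³ = 5.934×10^10 m³.
Δh per year = 5.934×10^10 / 3.66×10^14 = 1.62×10^-4 m = 0.162 mm.

≈ 0.162 mm/yr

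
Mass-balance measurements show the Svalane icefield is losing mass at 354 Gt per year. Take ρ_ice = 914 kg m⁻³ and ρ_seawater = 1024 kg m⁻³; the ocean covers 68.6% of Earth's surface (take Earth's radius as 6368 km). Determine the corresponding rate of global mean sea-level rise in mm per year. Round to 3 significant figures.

ρ_w = 1024 kg m⁻³. Annual water volume added = 354 Gt / ρ_w = 3.540×10^14 kg / 1024 kg m⁻³ = 3.457×10^11 m³.
Δh per year = 3.457×10^11 / 3.50×10^14 = 9.89×10^-4 m = 0.989 mm.

≈ 0.989 mm/yr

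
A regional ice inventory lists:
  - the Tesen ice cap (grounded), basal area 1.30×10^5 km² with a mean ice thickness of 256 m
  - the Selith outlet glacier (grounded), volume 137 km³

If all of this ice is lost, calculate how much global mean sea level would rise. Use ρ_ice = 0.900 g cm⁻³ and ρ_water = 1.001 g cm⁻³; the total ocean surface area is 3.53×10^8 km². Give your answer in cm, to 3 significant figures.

≈ 8.51 cm

Tesen: ice volume = 1.30×10^5 km² × 256 m = 3.328×10^4 km³; 3.328×10^4 × (900/1001) = 2.992×10^4 km³ of water.
Selith: 137 km³ × (900/1001) = 123.2 km³ of water.
Total added water ≈ 3.005×10^13 m³ over 3.53×10^14 m² → Δh = 0.0851 m = 8.51 cm.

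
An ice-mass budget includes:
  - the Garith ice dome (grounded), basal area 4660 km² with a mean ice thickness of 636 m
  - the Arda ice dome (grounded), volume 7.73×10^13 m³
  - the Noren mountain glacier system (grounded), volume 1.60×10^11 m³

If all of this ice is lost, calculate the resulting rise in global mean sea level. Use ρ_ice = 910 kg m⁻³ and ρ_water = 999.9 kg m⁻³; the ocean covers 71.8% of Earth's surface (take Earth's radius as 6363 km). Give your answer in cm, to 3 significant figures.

≈ 20.0 cm

Garith: ice volume = 4660 km² × 636 m = 2964 km³; 2964 × (910/999.9) = 2697 km³ of water.
Arda: 7.73×10^13 m³ × (910/999.9) = 7.035×10^13 m³ of water.
Noren: 1.60×10^11 m³ × (910/999.9) = 1.456×10^11 m³ of water.
Total added water ≈ 7.319×10^13 m³ over 3.65×10^14 m² → Δh = 0.200 m = 20.0 cm.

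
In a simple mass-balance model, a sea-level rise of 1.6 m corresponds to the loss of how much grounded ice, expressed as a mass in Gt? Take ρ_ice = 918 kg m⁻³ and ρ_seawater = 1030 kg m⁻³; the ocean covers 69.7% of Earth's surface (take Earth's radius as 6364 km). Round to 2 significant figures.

Required water volume = Δh × A = 1.6 m × 3.55×10^14 m² = 5.676×10^14 m³.
ρ_w = 1030 kg m⁻³, so the mass of water = 5.676×10^14 m³ × 1030 kg m⁻³ = 5.846×10^17 kg = 5.8×10^5 Gt (and the same mass of ice, by conservation).

≈ 5.8×10^5 Gt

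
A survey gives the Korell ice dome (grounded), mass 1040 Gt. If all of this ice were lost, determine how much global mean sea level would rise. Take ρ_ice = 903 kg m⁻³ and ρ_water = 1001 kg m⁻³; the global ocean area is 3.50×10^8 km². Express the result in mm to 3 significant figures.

Korell: 1040 Gt = 1.040×10^15 kg; dividing by ρ_w = 1001 kg m⁻³ gives 1.039×10^12 m³ of water.
Spread over 3.50×10^14 m² of ocean, Δh = 1.039×10^12 / 3.50×10^14 = 2.97×10^-3 m = 2.97 mm.

≈ 2.97 mm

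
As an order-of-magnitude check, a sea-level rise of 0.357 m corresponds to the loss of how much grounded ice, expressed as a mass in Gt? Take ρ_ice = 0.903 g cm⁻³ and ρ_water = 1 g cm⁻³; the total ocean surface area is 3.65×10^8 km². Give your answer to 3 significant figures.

Required water volume = Δh × A = 0.357 m × 3.65×10^14 m² = 1.303×10^14 m³.
ρ_w = 1 g cm⁻³ = 1000 kg m⁻³, so the mass of water = 1.303×10^14 m³ × 1000 kg m⁻³ = 1.303×10^17 kg = 1.30×10^5 Gt (and the same mass of ice, by conservation).

≈ 1.30×10^5 Gt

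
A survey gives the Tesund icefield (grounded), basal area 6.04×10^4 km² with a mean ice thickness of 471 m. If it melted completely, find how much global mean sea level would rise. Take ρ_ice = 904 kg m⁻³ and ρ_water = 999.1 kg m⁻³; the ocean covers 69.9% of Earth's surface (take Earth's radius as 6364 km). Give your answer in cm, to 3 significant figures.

Tesund: ice volume = 6.04×10^4 km² × 471 m = 2.845×10^4 km³; 2.845×10^4 × (904/999.1) = 2.574×10^4 km³ of water.
Spread over 3.56×10^14 m² of ocean, Δh = 2.574×10^13 / 3.56×10^14 = 0.0724 m = 7.24 cm.

≈ 7.24 cm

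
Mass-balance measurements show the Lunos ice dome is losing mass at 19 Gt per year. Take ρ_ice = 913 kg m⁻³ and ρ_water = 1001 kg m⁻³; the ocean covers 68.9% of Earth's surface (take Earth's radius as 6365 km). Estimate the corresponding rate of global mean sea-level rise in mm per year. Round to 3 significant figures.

ρ_w = 1001 kg m⁻³. Annual water volume added = 19 Gt / ρ_w = 1.900×10^13 kg / 1001 kg m⁻³ = 1.898×10^10 m³.
Δh per year = 1.898×10^10 / 3.51×10^14 = 5.41×10^-5 m = 0.0541 mm.

≈ 0.0541 mm/yr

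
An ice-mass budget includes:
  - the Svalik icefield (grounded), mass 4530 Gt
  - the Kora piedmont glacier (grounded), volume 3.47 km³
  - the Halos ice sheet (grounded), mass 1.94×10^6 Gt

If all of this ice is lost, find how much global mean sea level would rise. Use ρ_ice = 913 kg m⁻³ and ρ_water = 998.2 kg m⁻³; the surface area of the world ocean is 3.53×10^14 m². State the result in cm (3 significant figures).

Svalik: 4530 Gt = 4.530×10^15 kg; dividing by ρ_w = 998.2 kg m⁻³ gives 4.538×10^12 m³ of water.
Kora: 3.47 km³ × (913/998.2) = 3.174 km³ of water.
Halos: 1.94×10^6 Gt = 1.940×10^18 kg; dividing by ρ_w = 998.2 kg m⁻³ gives 1.943×10^15 m³ of water.
Total added water ≈ 1.948×10^15 m³ over 3.53×10^14 m² → Δh = 5.52 m = 552 cm.

≈ 552 cm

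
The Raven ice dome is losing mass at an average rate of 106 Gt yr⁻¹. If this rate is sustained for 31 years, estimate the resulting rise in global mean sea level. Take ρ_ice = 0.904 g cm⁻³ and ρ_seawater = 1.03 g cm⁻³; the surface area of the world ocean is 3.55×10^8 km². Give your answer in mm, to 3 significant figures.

≈ 8.99 mm

Total mass lost = 106 Gt/yr × 31 yr = 3286 Gt = 3.286×10^15 kg.
ρ_w = 1.03 g cm⁻³ = 1030 kg m⁻³, so water volume = 3.286×10^15 / 1030 = 3.190×10^12 m³.
Δh = 3.190×10^12 / 3.55×10^14 = 8.99×10^-3 m = 8.99 mm.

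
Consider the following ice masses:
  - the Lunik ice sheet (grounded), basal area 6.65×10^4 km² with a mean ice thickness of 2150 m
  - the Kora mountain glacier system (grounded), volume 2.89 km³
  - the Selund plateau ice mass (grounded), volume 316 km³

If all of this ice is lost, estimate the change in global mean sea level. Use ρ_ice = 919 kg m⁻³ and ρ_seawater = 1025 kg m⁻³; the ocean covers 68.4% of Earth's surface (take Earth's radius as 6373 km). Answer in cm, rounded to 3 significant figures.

Lunik: ice volume = 6.65×10^4 km² × 2150 m = 1.430×10^5 km³; 1.430×10^5 × (919/1025) = 1.282×10^5 km³ of water.
Kora: 2.89 km³ × (919/1025) = 2.591 km³ of water.
Selund: 316 km³ × (919/1025) = 283.3 km³ of water.
Total added water ≈ 1.285×10^14 m³ over 3.49×10^14 m² → Δh = 0.368 m = 36.8 cm.

≈ 36.8 cm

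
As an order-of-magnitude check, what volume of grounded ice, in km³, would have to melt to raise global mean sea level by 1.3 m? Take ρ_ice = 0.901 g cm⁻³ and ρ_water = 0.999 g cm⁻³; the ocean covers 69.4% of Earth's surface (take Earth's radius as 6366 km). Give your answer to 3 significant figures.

≈ 5.09×10^5 km³

Required water volume = Δh × A = 1.3 m × 3.53×10^14 m² = 4.595×10^14 m³ = 4.595×10^5 km³.
Ice volume = water volume × ρ_w/ρ_ice = 4.595×10^5 × 999/901 = 5.09×10^5 km³.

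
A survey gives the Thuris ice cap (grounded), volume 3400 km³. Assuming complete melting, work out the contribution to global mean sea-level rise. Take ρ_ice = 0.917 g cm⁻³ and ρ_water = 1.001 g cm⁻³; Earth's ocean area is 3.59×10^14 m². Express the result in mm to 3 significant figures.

Thuris: 3400 km³ × (917/1001) = 3115 km³ of water.
Spread over 3.59×10^14 m² of ocean, Δh = 3.115×10^12 / 3.59×10^14 = 8.68×10^-3 m = 8.68 mm.

≈ 8.68 mm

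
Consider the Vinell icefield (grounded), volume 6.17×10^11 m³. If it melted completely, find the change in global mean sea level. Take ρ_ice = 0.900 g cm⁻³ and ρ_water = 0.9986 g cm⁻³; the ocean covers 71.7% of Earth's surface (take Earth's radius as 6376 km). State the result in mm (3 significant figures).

≈ 1.52 mm

Vinell: 6.17×10^11 m³ × (900/998.6) = 5.561×10^11 m³ of water.
Spread over 3.66×10^14 m² of ocean, Δh = 5.561×10^11 / 3.66×10^14 = 1.52×10^-3 m = 1.52 mm.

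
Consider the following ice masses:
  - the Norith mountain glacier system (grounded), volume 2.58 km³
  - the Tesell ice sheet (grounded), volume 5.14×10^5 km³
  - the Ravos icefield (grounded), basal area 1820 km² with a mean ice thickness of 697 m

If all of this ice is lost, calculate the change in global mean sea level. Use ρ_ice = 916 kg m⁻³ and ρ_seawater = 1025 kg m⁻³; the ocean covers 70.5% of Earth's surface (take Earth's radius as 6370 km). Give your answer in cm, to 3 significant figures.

Norith: 2.58 km³ × (916/1025) = 2.306 km³ of water.
Tesell: 5.14×10^5 km³ × (916/1025) = 4.593×10^5 km³ of water.
Ravos: ice volume = 1820 km² × 697 m = 1269 km³; 1269 × (916/1025) = 1134 km³ of water.
Total added water ≈ 4.605×10^14 m³ over 3.59×10^14 m² → Δh = 1.28 m = 128 cm.

≈ 128 cm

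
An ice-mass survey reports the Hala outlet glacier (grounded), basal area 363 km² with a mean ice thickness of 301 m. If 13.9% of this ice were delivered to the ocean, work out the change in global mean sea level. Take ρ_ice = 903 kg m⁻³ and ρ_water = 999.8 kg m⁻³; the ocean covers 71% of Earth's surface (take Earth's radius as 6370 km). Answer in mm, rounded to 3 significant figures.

≈ 0.0379 mm

Hala: ice volume = 363 km² × 301 m = 109.3 km³; 0.139 × 109.3 × (903/999.8) = 13.72 km³ of water.
Spread over 3.62×10^14 m² of ocean, Δh = 1.372×10^10 / 3.62×10^14 = 3.79×10^-5 m = 0.0379 mm.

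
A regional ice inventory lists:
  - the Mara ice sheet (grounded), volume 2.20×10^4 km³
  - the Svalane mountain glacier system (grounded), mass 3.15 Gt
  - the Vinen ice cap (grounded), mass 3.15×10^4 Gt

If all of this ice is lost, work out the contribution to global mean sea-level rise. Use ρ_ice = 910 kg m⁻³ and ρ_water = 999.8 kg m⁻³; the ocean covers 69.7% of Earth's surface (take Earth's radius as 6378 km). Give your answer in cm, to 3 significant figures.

Mara: 2.20×10^4 km³ × (910/999.8) = 2.002×10^4 km³ of water.
Svalane: 3.15 Gt = 3.150×10^12 kg; dividing by ρ_w = 999.8 kg m⁻³ gives 3.151×10^9 m³ of water.
Vinen: 3.15×10^4 Gt = 3.150×10^16 kg; dividing by ρ_w = 999.8 kg m⁻³ gives 3.151×10^13 m³ of water.
Total added water ≈ 5.153×10^13 m³ over 3.56×10^14 m² → Δh = 0.145 m = 14.5 cm.

≈ 14.5 cm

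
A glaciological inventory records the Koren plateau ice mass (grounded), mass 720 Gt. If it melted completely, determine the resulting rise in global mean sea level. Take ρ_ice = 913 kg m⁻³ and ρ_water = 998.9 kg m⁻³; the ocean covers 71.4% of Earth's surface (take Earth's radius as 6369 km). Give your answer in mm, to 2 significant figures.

≈ 2.0 mm

Koren: 720 Gt = 7.200×10^14 kg; dividing by ρ_w = 998.9 kg m⁻³ gives 7.208×10^11 m³ of water.
Spread over 3.64×10^14 m² of ocean, Δh = 7.208×10^11 / 3.64×10^14 = 1.98×10^-3 m = 2.0 mm.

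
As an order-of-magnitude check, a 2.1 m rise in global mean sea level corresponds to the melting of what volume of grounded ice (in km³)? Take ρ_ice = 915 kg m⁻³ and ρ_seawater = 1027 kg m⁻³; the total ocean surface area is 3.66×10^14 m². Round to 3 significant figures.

≈ 8.63×10^5 km³

Required water volume = Δh × A = 2.1 m × 3.66×10^14 m² = 7.686×10^14 m³ = 7.686×10^5 km³.
Ice volume = water volume × ρ_w/ρ_ice = 7.686×10^5 × 1027/915 = 8.63×10^5 km³.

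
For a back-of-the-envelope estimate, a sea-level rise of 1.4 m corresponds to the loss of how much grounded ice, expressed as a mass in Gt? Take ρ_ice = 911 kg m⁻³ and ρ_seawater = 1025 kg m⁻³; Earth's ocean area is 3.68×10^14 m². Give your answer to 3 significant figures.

≈ 5.28×10^5 Gt

Required water volume = Δh × A = 1.4 m × 3.68×10^14 m² = 5.152×10^14 m³.
ρ_w = 1025 kg m⁻³, so the mass of water = 5.152×10^14 m³ × 1025 kg m⁻³ = 5.281×10^17 kg = 5.28×10^5 Gt (and the same mass of ice, by conservation).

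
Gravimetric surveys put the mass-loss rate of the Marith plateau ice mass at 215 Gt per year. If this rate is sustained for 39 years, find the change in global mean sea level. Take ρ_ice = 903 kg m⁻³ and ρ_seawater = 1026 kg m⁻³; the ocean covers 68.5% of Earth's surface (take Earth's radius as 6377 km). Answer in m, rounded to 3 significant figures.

≈ 0.0233 m

Total mass lost = 215 Gt/yr × 39 yr = 8385 Gt = 8.385×10^15 kg.
ρ_w = 1026 kg m⁻³, so water volume = 8.385×10^15 / 1026 = 8.173×10^12 m³.
Δh = 8.173×10^12 / 3.50×10^14 = 0.0233 m.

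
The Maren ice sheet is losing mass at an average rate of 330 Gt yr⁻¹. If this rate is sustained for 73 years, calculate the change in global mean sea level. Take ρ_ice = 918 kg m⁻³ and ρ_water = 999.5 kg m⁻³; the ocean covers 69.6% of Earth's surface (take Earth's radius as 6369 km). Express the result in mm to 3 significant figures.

≈ 67.9 mm

Total mass lost = 330 Gt/yr × 73 yr = 2.409×10^4 Gt = 2.409×10^16 kg.
ρ_w = 999.5 kg m⁻³, so water volume = 2.409×10^16 / 999.5 = 2.410×10^13 m³.
Δh = 2.410×10^13 / 3.55×10^14 = 0.0679 m = 67.9 mm.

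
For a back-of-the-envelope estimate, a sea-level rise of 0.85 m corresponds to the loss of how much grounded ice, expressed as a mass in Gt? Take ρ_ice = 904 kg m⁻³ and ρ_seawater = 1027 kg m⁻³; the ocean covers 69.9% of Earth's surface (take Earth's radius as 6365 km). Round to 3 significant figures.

≈ 3.11×10^5 Gt

Required water volume = Δh × A = 0.85 m × 3.56×10^14 m² = 3.025×10^14 m³.
ρ_w = 1027 kg m⁻³, so the mass of water = 3.025×10^14 m³ × 1027 kg m⁻³ = 3.107×10^17 kg = 3.11×10^5 Gt (and the same mass of ice, by conservation).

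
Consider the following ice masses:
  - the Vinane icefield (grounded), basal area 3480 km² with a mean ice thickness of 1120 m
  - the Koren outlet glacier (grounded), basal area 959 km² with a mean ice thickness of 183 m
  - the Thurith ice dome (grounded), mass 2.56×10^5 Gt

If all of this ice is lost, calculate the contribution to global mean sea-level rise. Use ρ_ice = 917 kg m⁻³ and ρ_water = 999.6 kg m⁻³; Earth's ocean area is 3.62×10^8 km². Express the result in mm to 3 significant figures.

Vinane: ice volume = 3480 km² × 1120 m = 3898 km³; 3898 × (917/999.6) = 3576 km³ of water.
Koren: ice volume = 959 km² × 183 m = 175.5 km³; 175.5 × (917/999.6) = 161.0 km³ of water.
Thurith: 2.56×10^5 Gt = 2.560×10^17 kg; dividing by ρ_w = 999.6 kg m⁻³ gives 2.561×10^14 m³ of water.
Total added water ≈ 2.598×10^14 m³ over 3.62×10^14 m² → Δh = 0.718 m = 718 mm.

≈ 718 mm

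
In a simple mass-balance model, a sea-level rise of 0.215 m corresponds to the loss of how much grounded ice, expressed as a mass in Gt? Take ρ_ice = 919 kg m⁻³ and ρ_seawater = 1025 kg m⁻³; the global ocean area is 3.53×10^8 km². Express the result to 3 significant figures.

≈ 7.78×10^4 Gt

Required water volume = Δh × A = 0.215 m × 3.53×10^14 m² = 7.590×10^13 m³.
ρ_w = 1025 kg m⁻³, so the mass of water = 7.590×10^13 m³ × 1025 kg m⁻³ = 7.779×10^16 kg = 7.78×10^4 Gt (and the same mass of ice, by conservation).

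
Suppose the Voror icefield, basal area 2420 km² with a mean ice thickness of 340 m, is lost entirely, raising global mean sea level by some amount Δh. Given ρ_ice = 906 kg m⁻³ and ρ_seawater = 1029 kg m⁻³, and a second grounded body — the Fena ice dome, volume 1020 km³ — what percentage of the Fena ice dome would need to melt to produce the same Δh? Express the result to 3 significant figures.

Equal sea-level rise means equal mass of meltwater, i.e. equal mass of ice lost.
Ice mass of Voror: 7.455×10^14 kg; ice mass of Fena: 9.241×10^14 kg.
Fraction required = 7.455×10^14 / 9.241×10^14 = 0.807 → 80.7 %.

≈ 80.7 %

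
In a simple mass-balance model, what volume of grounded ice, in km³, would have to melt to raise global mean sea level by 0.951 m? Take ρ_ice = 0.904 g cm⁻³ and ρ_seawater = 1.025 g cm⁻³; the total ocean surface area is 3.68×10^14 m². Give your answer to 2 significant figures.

≈ 4.0×10^5 km³

Required water volume = Δh × A = 0.951 m × 3.68×10^14 m² = 3.500×10^14 m³ = 3.500×10^5 km³.
Ice volume = water volume × ρ_w/ρ_ice = 3.500×10^5 × 1025/904 = 4.0×10^5 km³.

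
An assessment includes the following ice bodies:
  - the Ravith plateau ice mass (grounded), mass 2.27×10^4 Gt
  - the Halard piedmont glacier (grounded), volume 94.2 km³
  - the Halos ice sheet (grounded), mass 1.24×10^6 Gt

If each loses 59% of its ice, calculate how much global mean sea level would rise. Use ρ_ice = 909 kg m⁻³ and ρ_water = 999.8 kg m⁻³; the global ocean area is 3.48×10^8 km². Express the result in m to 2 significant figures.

≈ 2.1 m

Ravith: 0.59 × 2.27×10^4 Gt = 1.339×10^16 kg; dividing by ρ_w = 999.8 kg m⁻³ gives 1.340×10^13 m³ of water.
Halard: 0.59 × 94.2 km³ × (909/999.8) = 50.53 km³ of water.
Halos: 0.59 × 1.24×10^6 Gt = 7.316×10^17 kg; dividing by ρ_w = 999.8 kg m⁻³ gives 7.317×10^14 m³ of water.
Total added water ≈ 7.452×10^14 m³ over 3.48×10^14 m² → Δh = 2.14 m.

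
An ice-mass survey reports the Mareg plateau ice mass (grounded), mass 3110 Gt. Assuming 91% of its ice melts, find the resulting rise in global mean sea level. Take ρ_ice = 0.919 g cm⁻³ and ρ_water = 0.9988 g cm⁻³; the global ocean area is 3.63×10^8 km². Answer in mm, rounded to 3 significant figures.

Mareg: 0.91 × 3110 Gt = 2.830×10^15 kg; dividing by ρ_w = 0.9988 g cm⁻³ = 998.8 kg m⁻³ gives 2.834×10^12 m³ of water.
Spread over 3.63×10^14 m² of ocean, Δh = 2.834×10^12 / 3.63×10^14 = 7.81×10^-3 m = 7.81 mm.

≈ 7.81 mm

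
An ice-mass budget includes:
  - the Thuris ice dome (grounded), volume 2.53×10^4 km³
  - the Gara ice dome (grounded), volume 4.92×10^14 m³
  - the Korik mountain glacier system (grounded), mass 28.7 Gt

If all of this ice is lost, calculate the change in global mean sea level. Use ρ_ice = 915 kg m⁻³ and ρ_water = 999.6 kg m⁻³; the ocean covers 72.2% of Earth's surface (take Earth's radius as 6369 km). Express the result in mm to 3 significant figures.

Thuris: 2.53×10^4 km³ × (915/999.6) = 2.316×10^4 km³ of water.
Gara: 4.92×10^14 m³ × (915/999.6) = 4.504×10^14 m³ of water.
Korik: 28.7 Gt = 2.870×10^13 kg; dividing by ρ_w = 999.6 kg m⁻³ gives 2.871×10^10 m³ of water.
Total added water ≈ 4.735×10^14 m³ over 3.68×10^14 m² → Δh = 1.29 m = 1290 mm.

≈ 1290 mm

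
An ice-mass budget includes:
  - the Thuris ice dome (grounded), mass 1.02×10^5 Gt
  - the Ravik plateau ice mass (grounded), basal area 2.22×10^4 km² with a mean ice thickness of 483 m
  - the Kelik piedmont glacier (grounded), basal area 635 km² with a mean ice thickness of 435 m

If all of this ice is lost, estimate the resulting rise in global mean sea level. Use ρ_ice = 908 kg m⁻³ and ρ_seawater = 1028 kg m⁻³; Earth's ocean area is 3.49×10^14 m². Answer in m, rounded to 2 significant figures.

≈ 0.31 m

Thuris: 1.02×10^5 Gt = 1.020×10^17 kg; dividing by ρ_w = 1028 kg m⁻³ gives 9.922×10^13 m³ of water.
Ravik: ice volume = 2.22×10^4 km² × 483 m = 1.072×10^4 km³; 1.072×10^4 × (908/1028) = 9471 km³ of water.
Kelik: ice volume = 635 km² × 435 m = 276.2 km³; 276.2 × (908/1028) = 244.0 km³ of water.
Total added water ≈ 1.089×10^14 m³ over 3.49×10^14 m² → Δh = 0.312 m.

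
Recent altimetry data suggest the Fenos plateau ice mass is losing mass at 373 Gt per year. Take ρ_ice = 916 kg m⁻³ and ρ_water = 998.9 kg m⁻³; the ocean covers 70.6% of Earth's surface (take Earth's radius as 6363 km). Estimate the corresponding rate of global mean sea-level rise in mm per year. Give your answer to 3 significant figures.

ρ_w = 998.9 kg m⁻³. Annual water volume added = 373 Gt / ρ_w = 3.730×10^14 kg / 998.9 kg m⁻³ = 3.734×10^11 m³.
Δh per year = 3.734×10^11 / 3.59×10^14 = 1.04×10^-3 m = 1.04 mm.

≈ 1.04 mm/yr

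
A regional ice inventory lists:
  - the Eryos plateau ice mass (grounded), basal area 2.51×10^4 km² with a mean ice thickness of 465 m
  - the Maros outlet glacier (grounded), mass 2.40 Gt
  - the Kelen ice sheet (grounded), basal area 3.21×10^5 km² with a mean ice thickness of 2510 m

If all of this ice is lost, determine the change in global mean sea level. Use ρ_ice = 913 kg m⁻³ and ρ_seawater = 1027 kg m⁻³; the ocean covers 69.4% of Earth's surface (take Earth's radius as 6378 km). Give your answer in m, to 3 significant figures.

Eryos: ice volume = 2.51×10^4 km² × 465 m = 1.167×10^4 km³; 1.167×10^4 × (913/1027) = 1.038×10^4 km³ of water.
Maros: 2.40 Gt = 2.400×10^12 kg; dividing by ρ_w = 1027 kg m⁻³ gives 2.337×10^9 m³ of water.
Kelen: ice volume = 3.21×10^5 km² × 2510 m = 8.057×10^5 km³; 8.057×10^5 × (913/1027) = 7.163×10^5 km³ of water.
Total added water ≈ 7.267×10^14 m³ over 3.55×10^14 m² → Δh = 2.05 m.

≈ 2.05 m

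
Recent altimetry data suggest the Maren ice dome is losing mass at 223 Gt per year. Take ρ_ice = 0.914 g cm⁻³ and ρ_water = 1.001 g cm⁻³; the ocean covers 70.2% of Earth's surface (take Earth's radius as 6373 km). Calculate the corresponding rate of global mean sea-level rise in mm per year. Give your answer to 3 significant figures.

ρ_w = 1.001 g cm⁻³ = 1001 kg m⁻³. Annual water volume added = 223 Gt / ρ_w = 2.230×10^14 kg / 1001 kg m⁻³ = 2.228×10^11 m³.
Δh per year = 2.228×10^11 / 3.58×10^14 = 6.22×10^-4 m = 0.622 mm.

≈ 0.622 mm/yr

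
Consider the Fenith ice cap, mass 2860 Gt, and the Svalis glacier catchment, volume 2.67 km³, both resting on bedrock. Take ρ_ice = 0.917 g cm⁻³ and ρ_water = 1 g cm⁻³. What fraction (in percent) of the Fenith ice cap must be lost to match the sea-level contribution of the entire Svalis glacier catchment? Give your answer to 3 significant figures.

Equal sea-level rise means equal mass of meltwater, i.e. equal mass of ice lost.
Ice mass of Svalis: 2.448×10^12 kg; ice mass of Fenith: 2.860×10^15 kg.
Fraction required = 2.448×10^12 / 2.860×10^15 = 8.56×10^-4 → 0.0856 %.

≈ 0.0856 %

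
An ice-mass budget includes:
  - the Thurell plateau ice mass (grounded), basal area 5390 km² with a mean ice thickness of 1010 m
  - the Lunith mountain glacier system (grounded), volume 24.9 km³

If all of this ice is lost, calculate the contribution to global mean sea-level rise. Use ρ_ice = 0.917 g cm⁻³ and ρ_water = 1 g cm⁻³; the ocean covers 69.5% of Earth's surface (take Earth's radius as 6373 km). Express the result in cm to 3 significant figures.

Thurell: ice volume = 5390 km² × 1010 m = 5444 km³; 5444 × (917/1000) = 4992 km³ of water.
Lunith: 24.9 km³ × (917/1000) = 22.83 km³ of water.
Total added water ≈ 5.015×10^12 m³ over 3.55×10^14 m² → Δh = 0.0141 m = 1.41 cm.

≈ 1.41 cm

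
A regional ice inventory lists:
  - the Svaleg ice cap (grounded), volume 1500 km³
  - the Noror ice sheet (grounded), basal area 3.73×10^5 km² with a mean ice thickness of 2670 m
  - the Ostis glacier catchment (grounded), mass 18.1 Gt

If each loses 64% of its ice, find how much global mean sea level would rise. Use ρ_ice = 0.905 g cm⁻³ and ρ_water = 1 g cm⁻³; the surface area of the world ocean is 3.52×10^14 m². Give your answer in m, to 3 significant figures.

Svaleg: 0.64 × 1500 km³ × (905/1000) = 868.8 km³ of water.
Noror: ice volume = 3.73×10^5 km² × 2670 m = 9.959×10^5 km³; 0.64 × 9.959×10^5 × (905/1000) = 5.768×10^5 km³ of water.
Ostis: 0.64 × 18.1 Gt = 1.158×10^13 kg; dividing by ρ_w = 1 g cm⁻³ = 1000 kg m⁻³ gives 1.158×10^10 m³ of water.
Total added water ≈ 5.777×10^14 m³ over 3.52×10^14 m² → Δh = 1.64 m.

≈ 1.64 m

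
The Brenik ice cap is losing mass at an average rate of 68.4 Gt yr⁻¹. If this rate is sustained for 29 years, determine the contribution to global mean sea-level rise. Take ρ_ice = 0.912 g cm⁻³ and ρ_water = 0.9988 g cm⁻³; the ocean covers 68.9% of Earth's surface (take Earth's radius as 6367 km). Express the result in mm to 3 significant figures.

≈ 5.66 mm

Total mass lost = 68.4 Gt/yr × 29 yr = 1984 Gt = 1.984×10^15 kg.
ρ_w = 0.9988 g cm⁻³ = 998.8 kg m⁻³, so water volume = 1.984×10^15 / 998.8 = 1.986×10^12 m³.
Δh = 1.986×10^12 / 3.51×10^14 = 5.66×10^-3 m = 5.66 mm.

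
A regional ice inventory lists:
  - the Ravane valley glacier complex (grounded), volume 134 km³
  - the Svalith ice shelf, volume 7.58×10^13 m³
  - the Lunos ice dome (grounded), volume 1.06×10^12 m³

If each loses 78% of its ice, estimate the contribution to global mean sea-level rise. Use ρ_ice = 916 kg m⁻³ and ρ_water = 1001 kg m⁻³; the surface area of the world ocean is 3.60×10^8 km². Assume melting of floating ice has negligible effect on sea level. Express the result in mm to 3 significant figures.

≈ 2.37 mm

Ravane: 0.78 × 134 km³ × (916/1001) = 95.64 km³ of water.
The Svalith ice shelf is floating and already displaces its own weight of water, so its melt adds essentially nothing to sea level.
Lunos: 0.78 × 1.06×10^12 m³ × (916/1001) = 7.566×10^11 m³ of water.
Total added water ≈ 8.522×10^11 m³ over 3.60×10^14 m² → Δh = 2.37×10^-3 m = 2.37 mm.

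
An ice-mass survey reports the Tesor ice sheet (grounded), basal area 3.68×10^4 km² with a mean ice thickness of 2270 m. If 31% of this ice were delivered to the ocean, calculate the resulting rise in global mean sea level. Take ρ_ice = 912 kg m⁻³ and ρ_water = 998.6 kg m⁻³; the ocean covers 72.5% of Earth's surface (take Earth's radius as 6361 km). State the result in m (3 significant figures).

≈ 0.0642 m

Tesor: ice volume = 3.68×10^4 km² × 2270 m = 8.354×10^4 km³; 0.31 × 8.354×10^4 × (912/998.6) = 2.365×10^4 km³ of water.
Spread over 3.69×10^14 m² of ocean, Δh = 2.365×10^13 / 3.69×10^14 = 0.0642 m.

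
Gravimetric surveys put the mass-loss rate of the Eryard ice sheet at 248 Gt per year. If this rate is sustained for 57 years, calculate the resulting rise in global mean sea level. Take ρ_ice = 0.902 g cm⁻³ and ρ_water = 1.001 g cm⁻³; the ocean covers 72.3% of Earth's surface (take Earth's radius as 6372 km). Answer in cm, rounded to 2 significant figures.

≈ 3.8 cm

Total mass lost = 248 Gt/yr × 57 yr = 1.414×10^4 Gt = 1.414×10^16 kg.
ρ_w = 1.001 g cm⁻³ = 1001 kg m⁻³, so water volume = 1.414×10^16 / 1001 = 1.412×10^13 m³.
Δh = 1.412×10^13 / 3.69×10^14 = 0.0383 m = 3.8 cm.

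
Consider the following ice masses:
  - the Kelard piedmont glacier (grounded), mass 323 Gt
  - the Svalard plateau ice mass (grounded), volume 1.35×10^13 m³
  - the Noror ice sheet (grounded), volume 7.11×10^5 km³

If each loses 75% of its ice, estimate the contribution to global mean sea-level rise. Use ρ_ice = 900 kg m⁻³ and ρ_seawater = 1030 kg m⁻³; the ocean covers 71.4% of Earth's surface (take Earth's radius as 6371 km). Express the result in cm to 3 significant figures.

Kelard: 0.75 × 323 Gt = 2.422×10^14 kg; dividing by ρ_w = 1030 kg m⁻³ gives 2.352×10^11 m³ of water.
Svalard: 0.75 × 1.35×10^13 m³ × (900/1030) = 8.847×10^12 m³ of water.
Noror: 0.75 × 7.11×10^5 km³ × (900/1030) = 4.659×10^5 km³ of water.
Total added water ≈ 4.750×10^14 m³ over 3.64×10^14 m² → Δh = 1.30 m = 130 cm.

≈ 130 cm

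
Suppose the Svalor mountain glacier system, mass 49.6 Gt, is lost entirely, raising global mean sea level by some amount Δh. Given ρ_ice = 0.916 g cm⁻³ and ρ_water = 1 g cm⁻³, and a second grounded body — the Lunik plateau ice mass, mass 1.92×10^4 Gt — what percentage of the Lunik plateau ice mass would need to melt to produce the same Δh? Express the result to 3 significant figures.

Equal sea-level rise means equal mass of meltwater, i.e. equal mass of ice lost.
Ice mass of Svalor: 4.960×10^13 kg; ice mass of Lunik: 1.920×10^16 kg.
Fraction required = 4.960×10^13 / 1.920×10^16 = 2.58×10^-3 → 0.258 %.

≈ 0.258 %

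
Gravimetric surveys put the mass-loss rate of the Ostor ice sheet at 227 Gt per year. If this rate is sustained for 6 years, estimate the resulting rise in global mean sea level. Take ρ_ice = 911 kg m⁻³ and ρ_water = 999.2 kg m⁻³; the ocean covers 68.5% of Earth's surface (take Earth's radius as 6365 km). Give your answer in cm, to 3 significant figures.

Total mass lost = 227 Gt/yr × 6 yr = 1362 Gt = 1.362×10^15 kg.
ρ_w = 999.2 kg m⁻³, so water volume = 1.362×10^15 / 999.2 = 1.363×10^12 m³.
Δh = 1.363×10^12 / 3.49×10^14 = 3.91×10^-3 m = 0.391 cm.

≈ 0.391 cm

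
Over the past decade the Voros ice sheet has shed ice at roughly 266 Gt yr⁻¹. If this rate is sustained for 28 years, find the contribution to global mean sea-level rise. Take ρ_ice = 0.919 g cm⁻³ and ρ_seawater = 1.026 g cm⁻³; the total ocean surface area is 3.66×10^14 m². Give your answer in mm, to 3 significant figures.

Total mass lost = 266 Gt/yr × 28 yr = 7448 Gt = 7.448×10^15 kg.
ρ_w = 1.026 g cm⁻³ = 1026 kg m⁻³, so water volume = 7.448×10^15 / 1026 = 7.259×10^12 m³.
Δh = 7.259×10^12 / 3.66×10^14 = 0.0198 m = 19.8 mm.

≈ 19.8 mm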